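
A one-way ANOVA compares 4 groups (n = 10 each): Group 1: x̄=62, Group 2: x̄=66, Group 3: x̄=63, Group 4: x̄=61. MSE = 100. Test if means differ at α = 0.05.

Grand mean = 63.0. SS_between = 140.0, MS_between = 46.67. F = 0.467, F_crit ≈ 2.866. Fail to reject H₀.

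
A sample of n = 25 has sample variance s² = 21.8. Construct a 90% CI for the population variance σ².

df = 24. χ²_{0.05} = 36.415, χ²_{0.95} = 13.848. CI for σ² = ((n-1)s²/χ²_{α/2}, (n-1)s²/χ²_{1-α/2}) = (24·21.8/36.415, 24·21.8/13.848) = (14.37, 37.78)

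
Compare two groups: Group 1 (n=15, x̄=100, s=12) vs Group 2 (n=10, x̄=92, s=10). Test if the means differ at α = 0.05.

Pooled sp = 11.26. t = 1.74, df = 23. Critical t = ±2.069. Fail to reject H₀.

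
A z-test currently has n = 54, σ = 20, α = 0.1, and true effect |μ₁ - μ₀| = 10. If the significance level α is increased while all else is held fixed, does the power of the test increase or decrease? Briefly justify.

Power increases: a larger α lowers the critical value, so more of the H₁ sampling distribution falls in the rejection region.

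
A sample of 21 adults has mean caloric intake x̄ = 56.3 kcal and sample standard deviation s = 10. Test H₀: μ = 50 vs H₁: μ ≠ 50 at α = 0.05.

t = (x̄ - μ₀)/(s/√n) = (56.3 - 50)/(10/√21) = 2.887. df = 20, critical t = ±2.086. Reject H₀.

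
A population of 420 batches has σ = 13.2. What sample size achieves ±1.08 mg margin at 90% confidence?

Without FPC: n₀ = (1.645×13.2/1.08)² = 404.233. With FPC: n = n₀N/(n₀+N-1) = 206.2 → n = 207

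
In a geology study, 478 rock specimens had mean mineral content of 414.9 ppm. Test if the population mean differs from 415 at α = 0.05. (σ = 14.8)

z = (x̄ - μ₀)/(σ/√n) = (414.9 - 415)/(14.8/√478) = -0.148. Critical value: ±1.96. Since |-0.148| ≤ 1.96, Fail to reject H₀.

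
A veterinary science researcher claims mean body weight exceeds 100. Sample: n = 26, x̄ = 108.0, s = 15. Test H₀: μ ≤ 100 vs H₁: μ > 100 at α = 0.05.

t = (108.0 - 100)/(15/√26) = 2.719, df = 25. Critical t = 1.708. Reject H₀.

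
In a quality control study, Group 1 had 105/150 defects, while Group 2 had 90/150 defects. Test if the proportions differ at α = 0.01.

p̂₁ = 0.7, p̂₂ = 0.6, pooled p̂ = 0.65. z = 1.816. Critical: ±2.576. Fail to reject H₀.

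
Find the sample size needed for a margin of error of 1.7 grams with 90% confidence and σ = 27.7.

n = (z*σ/E)² = (1.645×27.7/1.7)² = 718.4 → n = 719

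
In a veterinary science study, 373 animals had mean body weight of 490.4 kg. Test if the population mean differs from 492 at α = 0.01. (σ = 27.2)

z = (x̄ - μ₀)/(σ/√n) = (490.4 - 492)/(27.2/√373) = -1.136. Critical value: ±2.576. Since |-1.136| ≤ 2.576, Fail to reject H₀.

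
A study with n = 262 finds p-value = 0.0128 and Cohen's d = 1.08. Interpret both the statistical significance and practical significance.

Statistically significant (p = 0.0128 < 0.05). Cohen's d = 1.08 indicates a large effect size. Both statistical and practical significance should be considered.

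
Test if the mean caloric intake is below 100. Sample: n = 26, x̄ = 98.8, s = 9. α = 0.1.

t = (98.8 - 100)/(9/√26) = -0.68, df = 25. Critical t = -1.316. Fail to reject H₀.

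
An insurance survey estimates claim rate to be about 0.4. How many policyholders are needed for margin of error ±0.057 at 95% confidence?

n = z²p(1-p)/E² = 1.96²×0.4×0.6/0.057² = 283.8 → n = 284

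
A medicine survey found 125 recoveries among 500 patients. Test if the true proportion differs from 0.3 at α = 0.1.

p̂ = 0.25, p₀ = 0.3. z = (p̂ - p₀)/√(p₀(1-p₀)/n) = -2.44. Critical: ±1.645. Reject H₀.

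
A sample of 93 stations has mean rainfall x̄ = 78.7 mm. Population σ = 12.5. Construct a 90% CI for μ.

CI = x̄ ± z*(σ/√n) = 78.7 ± 1.645(12.5/√93) = 78.7 ± 2.13 = (76.57, 80.83)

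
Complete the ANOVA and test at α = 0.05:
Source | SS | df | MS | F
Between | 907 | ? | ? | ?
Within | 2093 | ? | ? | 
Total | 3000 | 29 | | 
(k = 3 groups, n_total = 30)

df_between = 2, df_within = 27. MS_between = 453.5, MS_within = 77.52. F = 5.85, F_crit ≈ 3.354. Reject H₀.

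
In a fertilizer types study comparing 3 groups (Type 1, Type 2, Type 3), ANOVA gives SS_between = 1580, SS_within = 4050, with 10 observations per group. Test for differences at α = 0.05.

df_between = 2, df_within = 27. F = MS_between/MS_within = 790.0/150.0 = 5.267. F_crit ≈ 3.354. Reject H₀. At least one mean differs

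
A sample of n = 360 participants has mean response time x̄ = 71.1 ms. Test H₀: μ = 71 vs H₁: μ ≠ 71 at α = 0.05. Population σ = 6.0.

z = (x̄ - μ₀)/(σ/√n) = (71.1 - 71)/(6.0/√360) = 0.316. Critical value: ±1.96. Since |0.316| ≤ 1.96, Fail to reject H₀.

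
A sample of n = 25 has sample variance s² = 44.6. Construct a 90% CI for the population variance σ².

df = 24. χ²_{0.05} = 36.415, χ²_{0.95} = 13.848. CI for σ² = ((n-1)s²/χ²_{α/2}, (n-1)s²/χ²_{1-α/2}) = (24·44.6/36.415, 24·44.6/13.848) = (29.39, 77.3)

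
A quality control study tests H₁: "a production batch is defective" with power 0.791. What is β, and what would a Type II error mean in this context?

β = 1 - power = 1 - 0.791 = 0.209. A Type II error is failing to reject H₀ when H₀ is false (false negative) — here, failing to conclude that a production batch is defective when in fact it is true. Consequence: shipping a defective batch — faulty products reach customers.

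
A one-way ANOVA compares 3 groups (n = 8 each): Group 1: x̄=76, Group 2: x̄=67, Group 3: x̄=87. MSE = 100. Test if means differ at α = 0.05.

Grand mean = 76.67. SS_between = 1605.33, MS_between = 802.67. F = 8.027, F_crit ≈ 3.467. Reject H₀.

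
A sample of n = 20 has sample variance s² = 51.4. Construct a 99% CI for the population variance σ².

df = 19. χ²_{0.005} = 38.582, χ²_{0.995} = 6.844. CI for σ² = ((n-1)s²/χ²_{α/2}, (n-1)s²/χ²_{1-α/2}) = (19·51.4/38.582, 19·51.4/6.844) = (25.31, 142.69)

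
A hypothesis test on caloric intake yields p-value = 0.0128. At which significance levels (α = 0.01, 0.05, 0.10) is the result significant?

p = 0.0128. Significant at: α = 0.05, 0.1.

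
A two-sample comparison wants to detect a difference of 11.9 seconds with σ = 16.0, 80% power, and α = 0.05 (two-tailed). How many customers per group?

n per group = 2(z_α/2 + z_β)²σ²/d² = 2×(1.96 + 0.84)²×16.0²/11.9² = 28.3 → n = 29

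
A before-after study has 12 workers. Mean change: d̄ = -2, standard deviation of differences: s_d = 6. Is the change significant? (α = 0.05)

t = d̄/(s_d/√n) = -2/(6/√12) = -1.155. df = 11, critical t = ±2.201. Fail to reject H₀.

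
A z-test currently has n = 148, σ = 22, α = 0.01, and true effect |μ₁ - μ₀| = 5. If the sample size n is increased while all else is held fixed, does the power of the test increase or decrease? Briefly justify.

Power increases: a larger n shrinks the standard error σ/√n, moving the sampling distribution under H₁ further from the critical value.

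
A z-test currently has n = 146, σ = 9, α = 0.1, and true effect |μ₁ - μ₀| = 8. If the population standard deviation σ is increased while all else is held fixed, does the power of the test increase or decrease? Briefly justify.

Power decreases: a larger σ inflates the standard error σ/√n, pulling the sampling distribution under H₁ back toward the critical value.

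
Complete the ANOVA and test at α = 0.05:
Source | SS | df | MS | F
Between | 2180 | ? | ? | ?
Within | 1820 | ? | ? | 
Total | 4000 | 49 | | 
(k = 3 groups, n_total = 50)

df_between = 2, df_within = 47. MS_between = 1090.0, MS_within = 38.72. F = 28.148, F_crit ≈ 3.195. Reject H₀.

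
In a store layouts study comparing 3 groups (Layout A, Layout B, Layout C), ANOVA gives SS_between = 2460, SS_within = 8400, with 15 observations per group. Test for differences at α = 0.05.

df_between = 2, df_within = 42. F = MS_between/MS_within = 1230.0/200.0 = 6.15. F_crit ≈ 3.22. Reject H₀. At least one mean differs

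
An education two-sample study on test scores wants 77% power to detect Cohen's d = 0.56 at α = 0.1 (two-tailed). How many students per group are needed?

z_{α/2} = 1.645, z_β = Φ⁻¹(0.77) = 0.739. For medium effect (d = 0.56): n per group = 2(z_{α/2} + z_β)²/d² = 2(1.645 + 0.739)²/0.56² = 36.2 → 37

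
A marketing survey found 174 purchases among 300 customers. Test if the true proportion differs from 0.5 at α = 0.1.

p̂ = 0.58, p₀ = 0.5. z = (p̂ - p₀)/√(p₀(1-p₀)/n) = 2.771. Critical: ±1.645. Reject H₀.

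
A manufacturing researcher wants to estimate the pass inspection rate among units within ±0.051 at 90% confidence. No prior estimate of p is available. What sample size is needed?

Conservative approach: use p = 0.5 (maximizes p(1-p) = 0.25). n = z²(0.25)/E² = 1.645²×0.25/0.051² = 260.1 → n = 261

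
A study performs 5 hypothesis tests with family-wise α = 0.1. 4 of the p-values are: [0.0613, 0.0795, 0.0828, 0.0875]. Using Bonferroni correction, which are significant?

Bonferroni α = 0.1/5 = 0.02. None of the given p-values are significant.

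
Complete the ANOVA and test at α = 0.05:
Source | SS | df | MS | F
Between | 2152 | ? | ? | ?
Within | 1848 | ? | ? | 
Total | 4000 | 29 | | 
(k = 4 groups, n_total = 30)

df_between = 3, df_within = 26. MS_between = 717.33, MS_within = 71.08. F = 10.092, F_crit ≈ 2.975. Reject H₀.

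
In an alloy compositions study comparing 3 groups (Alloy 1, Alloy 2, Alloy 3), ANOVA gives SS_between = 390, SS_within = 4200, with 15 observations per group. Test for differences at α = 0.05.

df_between = 2, df_within = 42. F = MS_between/MS_within = 195.0/100.0 = 1.95. F_crit ≈ 3.22. Fail to reject H₀.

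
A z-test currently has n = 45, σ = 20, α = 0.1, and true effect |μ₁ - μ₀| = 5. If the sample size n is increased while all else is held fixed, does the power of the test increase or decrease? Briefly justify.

Power increases: a larger n shrinks the standard error σ/√n, moving the sampling distribution under H₁ further from the critical value.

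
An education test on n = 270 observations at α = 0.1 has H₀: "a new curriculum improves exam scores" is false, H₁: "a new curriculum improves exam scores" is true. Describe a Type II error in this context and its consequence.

Type II error: failing to reject H₀ when it is false — concluding that a new curriculum improves exam scores is not supported when in fact it is. Consequence: keeping the old curriculum when the new one would have helped students.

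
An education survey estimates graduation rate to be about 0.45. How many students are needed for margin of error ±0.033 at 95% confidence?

n = z²p(1-p)/E² = 1.96²×0.45×0.55/0.033² = 873.1 → n = 874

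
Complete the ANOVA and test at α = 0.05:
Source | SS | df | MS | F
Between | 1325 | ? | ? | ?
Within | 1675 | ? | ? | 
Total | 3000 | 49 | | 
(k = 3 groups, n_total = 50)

df_between = 2, df_within = 47. MS_between = 662.5, MS_within = 35.64. F = 18.59, F_crit ≈ 3.195. Reject H₀.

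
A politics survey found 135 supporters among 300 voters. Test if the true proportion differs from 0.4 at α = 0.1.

p̂ = 0.45, p₀ = 0.4. z = (p̂ - p₀)/√(p₀(1-p₀)/n) = 1.768. Critical: ±1.645. Reject H₀.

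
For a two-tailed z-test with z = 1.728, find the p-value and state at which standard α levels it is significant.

p = 2·P(Z > |1.728|) = 2·(1 - Φ(1.728)) ≈ 0.084. Significant at α = 0.1.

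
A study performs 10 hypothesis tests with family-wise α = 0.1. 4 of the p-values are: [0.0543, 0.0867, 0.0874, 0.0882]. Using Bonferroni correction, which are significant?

Bonferroni α = 0.1/10 = 0.01. None of the given p-values are significant.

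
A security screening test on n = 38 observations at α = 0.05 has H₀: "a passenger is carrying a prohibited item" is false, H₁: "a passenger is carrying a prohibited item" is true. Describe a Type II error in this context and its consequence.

Type II error: failing to reject H₀ when it is false — concluding that a passenger is carrying a prohibited item is not supported when in fact it is. Consequence: letting a prohibited item through — security breach.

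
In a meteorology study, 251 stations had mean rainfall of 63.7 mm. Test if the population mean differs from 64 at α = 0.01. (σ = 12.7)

z = (x̄ - μ₀)/(σ/√n) = (63.7 - 64)/(12.7/√251) = -0.374. Critical value: ±2.576. Since |-0.374| ≤ 2.576, Fail to reject H₀.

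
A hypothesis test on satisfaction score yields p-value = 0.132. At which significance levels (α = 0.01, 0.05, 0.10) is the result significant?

p = 0.132. Not significant at any of the given levels.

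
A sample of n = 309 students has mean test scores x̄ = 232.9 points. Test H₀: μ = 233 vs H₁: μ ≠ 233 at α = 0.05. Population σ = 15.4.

z = (x̄ - μ₀)/(σ/√n) = (232.9 - 233)/(15.4/√309) = -0.114. Critical value: ±1.96. Since |-0.114| ≤ 1.96, Fail to reject H₀.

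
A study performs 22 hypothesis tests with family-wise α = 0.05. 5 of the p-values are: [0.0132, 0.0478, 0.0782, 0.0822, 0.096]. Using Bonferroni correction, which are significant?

Bonferroni α = 0.05/22 = 0.00227. None of the given p-values are significant.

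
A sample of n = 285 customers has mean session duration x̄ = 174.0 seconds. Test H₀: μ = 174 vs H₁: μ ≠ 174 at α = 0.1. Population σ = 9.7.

z = (x̄ - μ₀)/(σ/√n) = (174.0 - 174)/(9.7/√285) = 0.0. Critical value: ±1.645. Since |0.0| ≤ 1.645, Fail to reject H₀.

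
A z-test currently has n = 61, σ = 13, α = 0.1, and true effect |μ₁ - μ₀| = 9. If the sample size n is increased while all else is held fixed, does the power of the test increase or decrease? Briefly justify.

Power increases: a larger n shrinks the standard error σ/√n, moving the sampling distribution under H₁ further from the critical value.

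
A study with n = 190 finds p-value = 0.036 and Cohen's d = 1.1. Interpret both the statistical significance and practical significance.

Statistically significant (p = 0.036 < 0.05). Cohen's d = 1.1 indicates a large effect size. Both statistical and practical significance should be considered.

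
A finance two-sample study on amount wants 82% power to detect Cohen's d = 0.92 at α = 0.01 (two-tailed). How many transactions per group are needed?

z_{α/2} = 2.576, z_β = Φ⁻¹(0.82) = 0.915. For large effect (d = 0.92): n per group = 2(z_{α/2} + z_β)²/d² = 2(2.576 + 0.915)²/0.92² = 28.8 → 29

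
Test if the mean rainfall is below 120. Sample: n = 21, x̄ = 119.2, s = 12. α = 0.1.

t = (119.2 - 120)/(12/√21) = -0.306, df = 20. Critical t = -1.325. Fail to reject H₀.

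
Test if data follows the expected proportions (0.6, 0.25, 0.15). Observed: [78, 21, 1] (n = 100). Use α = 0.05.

Expected: [60.0, 25.0, 15.0]. χ² = 19.107. df = 2, critical = 5.991. Reject H₀.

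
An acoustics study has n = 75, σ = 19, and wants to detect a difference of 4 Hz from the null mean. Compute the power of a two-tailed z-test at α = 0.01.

SE = σ/√n = 19/√75 = 2.194. Non-centrality λ = d/SE = 4/2.194 = 1.823. Power ≈ Φ(λ - z_{α/2}) = Φ(1.823 - 2.576) = Φ(-0.753) = 0.226.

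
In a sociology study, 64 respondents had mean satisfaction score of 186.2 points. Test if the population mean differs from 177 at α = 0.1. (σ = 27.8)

z = (x̄ - μ₀)/(σ/√n) = (186.2 - 177)/(27.8/√64) = 2.647. Critical value: ±1.645. Since |2.647| > 1.645, Reject H₀.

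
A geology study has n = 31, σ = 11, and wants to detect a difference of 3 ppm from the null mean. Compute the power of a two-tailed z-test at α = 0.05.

SE = σ/√n = 11/√31 = 1.976. Non-centrality λ = d/SE = 3/1.976 = 1.518. Power ≈ Φ(λ - z_{α/2}) = Φ(1.518 - 1.96) = Φ(-0.442) = 0.329.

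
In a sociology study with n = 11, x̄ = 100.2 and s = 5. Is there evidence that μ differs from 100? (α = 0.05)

t = (x̄ - μ₀)/(s/√n) = (100.2 - 100)/(5/√11) = 0.133. df = 10, critical t = ±2.228. Fail to reject H₀.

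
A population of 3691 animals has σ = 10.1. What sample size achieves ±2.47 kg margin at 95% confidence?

Without FPC: n₀ = (1.96×10.1/2.47)² = 64.233. With FPC: n = n₀N/(n₀+N-1) = 63.2 → n = 64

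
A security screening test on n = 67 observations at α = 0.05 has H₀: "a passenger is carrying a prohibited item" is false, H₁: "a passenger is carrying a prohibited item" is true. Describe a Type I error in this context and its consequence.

Type I error: rejecting H₀ when it is true — concluding that a passenger is carrying a prohibited item when in fact it is not. Consequence: detaining an innocent passenger — delay and inconvenience.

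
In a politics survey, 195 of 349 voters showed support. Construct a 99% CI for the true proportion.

p̂ = 0.559. CI = p̂ ± z*√(p̂(1-p̂)/n) = (0.49, 0.627)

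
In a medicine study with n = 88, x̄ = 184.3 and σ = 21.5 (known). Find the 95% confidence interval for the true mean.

CI = x̄ ± z*(σ/√n) = 184.3 ± 1.96(21.5/√88) = 184.3 ± 4.49 = (179.81, 188.79)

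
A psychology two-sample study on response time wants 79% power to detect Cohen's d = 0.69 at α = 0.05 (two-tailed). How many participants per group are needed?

z_{α/2} = 1.96, z_β = Φ⁻¹(0.79) = 0.806. For medium effect (d = 0.69): n per group = 2(z_{α/2} + z_β)²/d² = 2(1.96 + 0.806)²/0.69² = 32.1 → 33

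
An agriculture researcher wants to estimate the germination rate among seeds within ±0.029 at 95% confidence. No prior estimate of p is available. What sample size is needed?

Conservative approach: use p = 0.5 (maximizes p(1-p) = 0.25). n = z²(0.25)/E² = 1.96²×0.25/0.029² = 1142.0 → n = 1142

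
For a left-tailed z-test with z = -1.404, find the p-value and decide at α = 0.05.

p = P(Z < -1.404) = Φ(-1.404) ≈ 0.0802. Since p ≥ 0.05, fail to reject H₀ (not significant) at α = 0.05.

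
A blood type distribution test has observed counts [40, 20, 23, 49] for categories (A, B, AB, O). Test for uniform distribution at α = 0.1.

Expected = 33 each. χ² = Σ(O-E)²/E = 17.394. df = 3, critical value = 6.251. Reject H₀.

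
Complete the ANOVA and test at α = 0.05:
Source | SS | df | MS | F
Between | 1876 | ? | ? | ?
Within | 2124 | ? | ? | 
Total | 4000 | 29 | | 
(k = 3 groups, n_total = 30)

df_between = 2, df_within = 27. MS_between = 938.0, MS_within = 78.67. F = 11.924, F_crit ≈ 3.354. Reject H₀.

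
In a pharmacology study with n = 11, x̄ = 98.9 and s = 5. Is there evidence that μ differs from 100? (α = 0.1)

t = (x̄ - μ₀)/(s/√n) = (98.9 - 100)/(5/√11) = -0.73. df = 10, critical t = ±1.812. Fail to reject H₀.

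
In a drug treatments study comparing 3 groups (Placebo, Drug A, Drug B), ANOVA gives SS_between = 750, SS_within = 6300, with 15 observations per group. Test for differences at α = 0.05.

df_between = 2, df_within = 42. F = MS_between/MS_within = 375.0/150.0 = 2.5. F_crit ≈ 3.22. Fail to reject H₀.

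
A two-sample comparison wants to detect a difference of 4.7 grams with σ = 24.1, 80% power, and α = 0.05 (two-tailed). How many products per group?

n per group = 2(z_α/2 + z_β)²σ²/d² = 2×(1.96 + 0.84)²×24.1²/4.7² = 412.3 → n = 413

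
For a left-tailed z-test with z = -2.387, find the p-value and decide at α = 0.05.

p = P(Z < -2.387) = Φ(-2.387) ≈ 0.0085. Since p < 0.05, reject H₀ (significant) at α = 0.05.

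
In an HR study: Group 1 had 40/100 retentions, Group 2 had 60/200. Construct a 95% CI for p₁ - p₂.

p̂₁ = 0.4, p̂₂ = 0.3. Difference = 0.1. CI = (-0.015, 0.215)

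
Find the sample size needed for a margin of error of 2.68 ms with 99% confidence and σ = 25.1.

n = (z*σ/E)² = (2.576×25.1/2.68)² = 582.1 → n = 583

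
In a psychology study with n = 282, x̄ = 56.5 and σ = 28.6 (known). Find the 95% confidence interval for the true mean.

CI = x̄ ± z*(σ/√n) = 56.5 ± 1.96(28.6/√282) = 56.5 ± 3.34 = (53.16, 59.84)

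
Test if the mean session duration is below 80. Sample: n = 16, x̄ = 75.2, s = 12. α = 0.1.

t = (75.2 - 80)/(12/√16) = -1.6, df = 15. Critical t = -1.341. Reject H₀.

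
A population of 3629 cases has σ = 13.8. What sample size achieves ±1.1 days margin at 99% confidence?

Without FPC: n₀ = (2.576×13.8/1.1)² = 1044.394. With FPC: n = n₀N/(n₀+N-1) = 811.2 → n = 812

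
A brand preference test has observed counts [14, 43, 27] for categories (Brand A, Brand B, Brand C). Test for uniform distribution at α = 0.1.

Expected = 28 each. χ² = Σ(O-E)²/E = 15.071. df = 2, critical value = 4.605. Reject H₀.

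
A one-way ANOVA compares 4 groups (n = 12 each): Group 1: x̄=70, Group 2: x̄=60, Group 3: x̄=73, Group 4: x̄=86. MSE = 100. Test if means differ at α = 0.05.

Grand mean = 72.25. SS_between = 4137.0, MS_between = 1379.0. F = 13.79, F_crit ≈ 2.816. Reject H₀.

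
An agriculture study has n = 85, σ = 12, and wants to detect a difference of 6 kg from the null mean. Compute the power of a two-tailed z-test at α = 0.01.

SE = σ/√n = 12/√85 = 1.302. Non-centrality λ = d/SE = 6/1.302 = 4.61. Power ≈ Φ(λ - z_{α/2}) = Φ(4.61 - 2.576) = Φ(2.034) = 0.979.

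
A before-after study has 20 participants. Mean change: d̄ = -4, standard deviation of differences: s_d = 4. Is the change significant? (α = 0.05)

t = d̄/(s_d/√n) = -4/(4/√20) = -4.472. df = 19, critical t = ±2.093. Reject H₀.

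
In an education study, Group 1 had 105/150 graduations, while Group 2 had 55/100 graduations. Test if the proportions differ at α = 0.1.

p̂₁ = 0.7, p̂₂ = 0.55, pooled p̂ = 0.64. z = 2.421. Critical: ±1.645. Reject H₀.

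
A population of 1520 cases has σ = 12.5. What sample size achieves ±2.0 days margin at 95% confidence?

Without FPC: n₀ = (1.96×12.5/2.0)² = 150.062. With FPC: n = n₀N/(n₀+N-1) = 136.7 → n = 137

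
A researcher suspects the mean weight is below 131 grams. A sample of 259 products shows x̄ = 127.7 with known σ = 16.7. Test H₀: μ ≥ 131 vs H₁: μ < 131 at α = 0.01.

z = -3.18. Critical value: -2.33. Reject H₀.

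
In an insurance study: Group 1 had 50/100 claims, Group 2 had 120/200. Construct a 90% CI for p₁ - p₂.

p̂₁ = 0.5, p̂₂ = 0.6. Difference = -0.1. CI = (-0.2, 0.0)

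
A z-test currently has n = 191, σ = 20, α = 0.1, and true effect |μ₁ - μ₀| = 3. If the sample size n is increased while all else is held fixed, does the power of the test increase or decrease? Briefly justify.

Power increases: a larger n shrinks the standard error σ/√n, moving the sampling distribution under H₁ further from the critical value.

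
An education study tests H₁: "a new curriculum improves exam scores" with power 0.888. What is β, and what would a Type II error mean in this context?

β = 1 - power = 1 - 0.888 = 0.112. A Type II error is failing to reject H₀ when H₀ is false (false negative) — here, failing to conclude that a new curriculum improves exam scores when in fact it is true. Consequence: keeping the old curriculum when the new one would have helped students.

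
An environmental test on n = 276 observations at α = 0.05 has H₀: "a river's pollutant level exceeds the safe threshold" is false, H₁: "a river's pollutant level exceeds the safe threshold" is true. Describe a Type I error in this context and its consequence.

Type I error: rejecting H₀ when it is true — concluding that a river's pollutant level exceeds the safe threshold when in fact it is not. Consequence: shutting down a compliant factory unnecessarily.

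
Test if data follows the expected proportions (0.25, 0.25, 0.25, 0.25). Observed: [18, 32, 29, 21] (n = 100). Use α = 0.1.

Expected: [25.0, 25.0, 25.0, 25.0]. χ² = 5.2. df = 3, critical = 6.251. Fail to reject H₀.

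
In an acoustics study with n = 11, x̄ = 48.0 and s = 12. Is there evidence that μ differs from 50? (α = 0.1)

t = (x̄ - μ₀)/(s/√n) = (48.0 - 50)/(12/√11) = -0.553. df = 10, critical t = ±1.812. Fail to reject H₀.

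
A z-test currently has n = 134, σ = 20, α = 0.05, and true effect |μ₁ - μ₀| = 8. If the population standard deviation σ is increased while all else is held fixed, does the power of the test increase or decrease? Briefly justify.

Power decreases: a larger σ inflates the standard error σ/√n, pulling the sampling distribution under H₁ back toward the critical value.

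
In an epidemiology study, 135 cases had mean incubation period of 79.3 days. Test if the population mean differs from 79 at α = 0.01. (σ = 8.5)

z = (x̄ - μ₀)/(σ/√n) = (79.3 - 79)/(8.5/√135) = 0.41. Critical value: ±2.576. Since |0.41| ≤ 2.576, Fail to reject H₀.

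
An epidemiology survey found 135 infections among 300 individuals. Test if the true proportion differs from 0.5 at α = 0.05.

p̂ = 0.45, p₀ = 0.5. z = (p̂ - p₀)/√(p₀(1-p₀)/n) = -1.732. Critical: ±1.96. Fail to reject H₀.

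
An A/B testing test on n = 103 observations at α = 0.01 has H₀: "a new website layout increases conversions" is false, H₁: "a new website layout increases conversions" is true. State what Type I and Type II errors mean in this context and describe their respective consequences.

Type I (false positive): concluding that a new website layout increases conversions when it is not — rolling out a layout that doesn't actually help — wasted engineering effort. Type II (false negative): failing to conclude that a new website layout increases conversions when it is — discarding a layout that would have improved conversions — lost revenue. Which is costlier depends on domain priorities and is a judgement call rather than a statistical fact.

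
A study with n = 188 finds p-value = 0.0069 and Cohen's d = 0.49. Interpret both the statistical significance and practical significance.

Statistically significant (p = 0.0069 < 0.05). Cohen's d = 0.49 indicates a small effect size. Both statistical and practical significance should be considered.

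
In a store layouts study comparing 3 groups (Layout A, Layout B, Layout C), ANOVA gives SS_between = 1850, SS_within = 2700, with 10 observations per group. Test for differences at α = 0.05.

df_between = 2, df_within = 27. F = MS_between/MS_within = 925.0/100.0 = 9.25. F_crit ≈ 3.354. Reject H₀. At least one mean differs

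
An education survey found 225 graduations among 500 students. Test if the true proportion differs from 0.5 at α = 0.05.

p̂ = 0.45, p₀ = 0.5. z = (p̂ - p₀)/√(p₀(1-p₀)/n) = -2.236. Critical: ±1.96. Reject H₀.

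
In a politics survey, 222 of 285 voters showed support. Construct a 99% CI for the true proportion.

p̂ = 0.779. CI = p̂ ± z*√(p̂(1-p̂)/n) = (0.716, 0.842)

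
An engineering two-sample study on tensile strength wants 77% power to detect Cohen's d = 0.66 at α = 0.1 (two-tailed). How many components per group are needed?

z_{α/2} = 1.645, z_β = Φ⁻¹(0.77) = 0.739. For medium effect (d = 0.66): n per group = 2(z_{α/2} + z_β)²/d² = 2(1.645 + 0.739)²/0.66² = 26.1 → 27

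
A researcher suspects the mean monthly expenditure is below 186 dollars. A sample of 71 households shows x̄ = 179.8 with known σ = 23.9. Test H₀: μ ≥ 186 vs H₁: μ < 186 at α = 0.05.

z = -2.186. Critical value: -1.645. Reject H₀.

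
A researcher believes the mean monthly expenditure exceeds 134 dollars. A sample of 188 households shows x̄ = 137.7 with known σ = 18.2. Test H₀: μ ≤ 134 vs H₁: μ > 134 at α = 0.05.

z = 2.787. Critical value: 1.645. Reject H₀.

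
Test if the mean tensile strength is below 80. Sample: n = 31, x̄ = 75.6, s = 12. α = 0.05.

t = (75.6 - 80)/(12/√31) = -2.042, df = 30. Critical t = -1.697. Reject H₀.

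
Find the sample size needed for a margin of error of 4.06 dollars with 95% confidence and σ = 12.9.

n = (z*σ/E)² = (1.96×12.9/4.06)² = 38.8 → n = 39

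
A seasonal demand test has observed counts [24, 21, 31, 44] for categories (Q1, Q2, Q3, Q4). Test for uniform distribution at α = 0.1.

Expected = 30 each. χ² = Σ(O-E)²/E = 10.467. df = 3, critical value = 6.251. Reject H₀.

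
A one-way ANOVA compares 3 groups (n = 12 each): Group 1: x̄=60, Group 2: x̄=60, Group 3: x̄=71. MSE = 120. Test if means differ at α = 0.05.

Grand mean = 63.67. SS_between = 968.0, MS_between = 484.0. F = 4.033, F_crit ≈ 3.285. Reject H₀.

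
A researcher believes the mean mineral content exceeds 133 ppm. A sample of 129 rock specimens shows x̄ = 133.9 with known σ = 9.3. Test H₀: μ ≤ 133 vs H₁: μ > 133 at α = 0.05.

z = 1.099. Critical value: 1.645. Fail to reject H₀.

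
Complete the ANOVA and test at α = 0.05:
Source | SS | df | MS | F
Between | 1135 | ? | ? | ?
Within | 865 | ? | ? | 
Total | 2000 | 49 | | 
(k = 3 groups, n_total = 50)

df_between = 2, df_within = 47. MS_between = 567.5, MS_within = 18.4. F = 30.835, F_crit ≈ 3.195. Reject H₀.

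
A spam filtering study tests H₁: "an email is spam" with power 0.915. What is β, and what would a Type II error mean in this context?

β = 1 - power = 1 - 0.915 = 0.085. A Type II error is failing to reject H₀ when H₀ is false (false negative) — here, failing to conclude that an email is spam when in fact it is true. Consequence: a spam email lands in the inbox.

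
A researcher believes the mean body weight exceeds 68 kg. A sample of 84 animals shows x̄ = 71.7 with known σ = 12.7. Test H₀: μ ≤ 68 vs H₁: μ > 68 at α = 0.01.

z = 2.67. Critical value: 2.33. Reject H₀.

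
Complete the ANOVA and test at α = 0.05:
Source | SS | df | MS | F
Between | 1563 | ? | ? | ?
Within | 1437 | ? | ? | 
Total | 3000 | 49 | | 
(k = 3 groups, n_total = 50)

df_between = 2, df_within = 47. MS_between = 781.5, MS_within = 30.57. F = 25.561, F_crit ≈ 3.195. Reject H₀.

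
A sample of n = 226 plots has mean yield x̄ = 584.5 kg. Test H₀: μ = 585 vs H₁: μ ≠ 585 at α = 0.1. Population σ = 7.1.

z = (x̄ - μ₀)/(σ/√n) = (584.5 - 585)/(7.1/√226) = -1.059. Critical value: ±1.645. Since |-1.059| ≤ 1.645, Fail to reject H₀.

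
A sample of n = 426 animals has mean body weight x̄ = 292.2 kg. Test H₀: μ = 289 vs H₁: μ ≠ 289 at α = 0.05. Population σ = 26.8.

z = (x̄ - μ₀)/(σ/√n) = (292.2 - 289)/(26.8/√426) = 2.464. Critical value: ±1.96. Since |2.464| > 1.96, Reject H₀.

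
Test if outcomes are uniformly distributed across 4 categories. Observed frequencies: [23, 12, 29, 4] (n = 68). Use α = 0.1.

Expected = 17 each. χ² = Σ(O-E)²/E = 22.0. df = 3, critical value = 6.251. Reject H₀.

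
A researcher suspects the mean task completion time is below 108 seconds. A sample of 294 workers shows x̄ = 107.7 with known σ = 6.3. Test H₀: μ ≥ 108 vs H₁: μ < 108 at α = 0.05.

z = -0.816. Critical value: -1.645. Fail to reject H₀.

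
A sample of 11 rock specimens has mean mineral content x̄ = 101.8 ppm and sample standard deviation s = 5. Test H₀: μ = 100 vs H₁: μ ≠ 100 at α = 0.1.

t = (x̄ - μ₀)/(s/√n) = (101.8 - 100)/(5/√11) = 1.194. df = 10, critical t = ±1.812. Fail to reject H₀.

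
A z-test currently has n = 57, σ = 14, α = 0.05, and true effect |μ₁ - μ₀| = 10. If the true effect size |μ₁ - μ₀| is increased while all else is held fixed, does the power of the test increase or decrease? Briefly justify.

Power increases: a larger true effect increases the non-centrality λ = |μ₁ - μ₀|/(σ/√n).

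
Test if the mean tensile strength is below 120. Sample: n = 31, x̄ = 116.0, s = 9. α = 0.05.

t = (116.0 - 120)/(9/√31) = -2.475, df = 30. Critical t = -1.697. Reject H₀.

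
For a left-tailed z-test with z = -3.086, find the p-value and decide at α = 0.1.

p = P(Z < -3.086) = Φ(-3.086) ≈ 0.001. Since p < 0.1, reject H₀ (significant) at α = 0.1.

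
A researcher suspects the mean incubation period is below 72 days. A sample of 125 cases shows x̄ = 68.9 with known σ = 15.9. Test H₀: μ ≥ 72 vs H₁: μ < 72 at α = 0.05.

z = -2.18. Critical value: -1.645. Reject H₀.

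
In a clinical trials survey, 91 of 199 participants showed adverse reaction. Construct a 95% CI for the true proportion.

p̂ = 0.457. CI = p̂ ± z*√(p̂(1-p̂)/n) = (0.388, 0.527)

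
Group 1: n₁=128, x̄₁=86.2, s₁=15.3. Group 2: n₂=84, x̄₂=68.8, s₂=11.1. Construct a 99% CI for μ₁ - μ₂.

Difference = 17.4. SE = √(15.3²/128 + 11.1²/84) = 1.815. CI = (12.72, 22.08)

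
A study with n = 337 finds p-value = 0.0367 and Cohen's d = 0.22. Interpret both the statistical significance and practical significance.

Statistically significant (p = 0.0367 < 0.05). Cohen's d = 0.22 indicates a small effect size. Both statistical and practical significance should be considered.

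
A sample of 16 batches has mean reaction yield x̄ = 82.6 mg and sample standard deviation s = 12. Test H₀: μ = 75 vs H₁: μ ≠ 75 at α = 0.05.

t = (x̄ - μ₀)/(s/√n) = (82.6 - 75)/(12/√16) = 2.533. df = 15, critical t = ±2.131. Reject H₀.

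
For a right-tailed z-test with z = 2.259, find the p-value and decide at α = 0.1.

p = P(Z > 2.259) = 1 - Φ(2.259) ≈ 0.0119. Since p < 0.1, reject H₀ (significant) at α = 0.1.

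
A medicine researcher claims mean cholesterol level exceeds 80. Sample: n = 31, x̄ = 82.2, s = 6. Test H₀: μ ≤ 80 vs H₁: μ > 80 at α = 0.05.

t = (82.2 - 80)/(6/√31) = 2.042, df = 30. Critical t = 1.697. Reject H₀.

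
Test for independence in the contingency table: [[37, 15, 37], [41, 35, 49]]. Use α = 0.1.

χ² = 3.935. df = 2, critical = 4.605. Fail to reject H₀. No evidence of dependence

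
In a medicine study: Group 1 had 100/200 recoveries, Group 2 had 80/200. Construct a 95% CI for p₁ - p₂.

p̂₁ = 0.5, p̂₂ = 0.4. Difference = 0.1. CI = (0.003, 0.197)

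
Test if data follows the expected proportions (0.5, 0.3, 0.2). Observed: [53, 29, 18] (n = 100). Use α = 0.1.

Expected: [50.0, 30.0, 20.0]. χ² = 0.413. df = 2, critical = 4.605. Fail to reject H₀.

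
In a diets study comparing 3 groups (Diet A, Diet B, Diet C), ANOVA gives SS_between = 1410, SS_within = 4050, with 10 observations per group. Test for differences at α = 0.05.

df_between = 2, df_within = 27. F = MS_between/MS_within = 705.0/150.0 = 4.7. F_crit ≈ 3.354. Reject H₀. At least one mean differs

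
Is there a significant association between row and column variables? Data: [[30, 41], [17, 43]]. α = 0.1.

χ² = 2.739. df = 1, critical = 2.706. Reject H₀. Variables are dependent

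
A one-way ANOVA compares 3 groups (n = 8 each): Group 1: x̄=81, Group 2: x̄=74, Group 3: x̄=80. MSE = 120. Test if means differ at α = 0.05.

Grand mean = 78.33. SS_between = 229.33, MS_between = 114.67. F = 0.956, F_crit ≈ 3.467. Fail to reject H₀.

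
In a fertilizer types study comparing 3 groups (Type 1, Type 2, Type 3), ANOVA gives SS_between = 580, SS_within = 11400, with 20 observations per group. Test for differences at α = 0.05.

df_between = 2, df_within = 57. F = MS_between/MS_within = 290.0/200.0 = 1.45. F_crit ≈ 3.159. Fail to reject H₀.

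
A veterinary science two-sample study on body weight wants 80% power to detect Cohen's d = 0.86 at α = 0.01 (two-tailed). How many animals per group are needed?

z_{α/2} = 2.576, z_β = Φ⁻¹(0.8) = 0.842. For large effect (d = 0.86): n per group = 2(z_{α/2} + z_β)²/d² = 2(2.576 + 0.842)²/0.86² = 31.6 → 32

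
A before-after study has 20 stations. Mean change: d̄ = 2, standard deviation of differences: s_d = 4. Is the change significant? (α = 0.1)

t = d̄/(s_d/√n) = 2/(4/√20) = 2.236. df = 19, critical t = ±1.729. Reject H₀.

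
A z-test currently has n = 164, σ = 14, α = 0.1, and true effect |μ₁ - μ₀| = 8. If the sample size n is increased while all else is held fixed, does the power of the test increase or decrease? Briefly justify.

Power increases: a larger n shrinks the standard error σ/√n, moving the sampling distribution under H₁ further from the critical value.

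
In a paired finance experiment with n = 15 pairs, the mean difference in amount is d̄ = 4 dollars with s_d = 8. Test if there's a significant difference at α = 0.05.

t = d̄/(s_d/√n) = 4/(8/√15) = 1.936. df = 14, critical t = ±2.145. Fail to reject H₀.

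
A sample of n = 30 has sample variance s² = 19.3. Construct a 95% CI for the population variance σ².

df = 29. χ²_{0.025} = 45.722, χ²_{0.975} = 16.047. CI for σ² = ((n-1)s²/χ²_{α/2}, (n-1)s²/χ²_{1-α/2}) = (29·19.3/45.722, 29·19.3/16.047) = (12.24, 34.88)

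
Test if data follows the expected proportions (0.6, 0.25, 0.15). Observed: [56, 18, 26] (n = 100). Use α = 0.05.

Expected: [60.0, 25.0, 15.0]. χ² = 10.293. df = 2, critical = 5.991. Reject H₀.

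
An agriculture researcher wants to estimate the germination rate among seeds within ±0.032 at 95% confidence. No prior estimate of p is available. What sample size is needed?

Conservative approach: use p = 0.5 (maximizes p(1-p) = 0.25). n = z²(0.25)/E² = 1.96²×0.25/0.032² = 937.9 → n = 938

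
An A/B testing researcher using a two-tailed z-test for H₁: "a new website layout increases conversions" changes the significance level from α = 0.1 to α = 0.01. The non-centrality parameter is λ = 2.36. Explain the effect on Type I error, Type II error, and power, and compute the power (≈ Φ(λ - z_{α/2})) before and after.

Decreasing α from 0.1 to 0.01:
• Type I error rate decreases (α is the Type I rate by definition).
• Critical value moves from z_{α/2} = 1.645 to 2.576, so power = Φ(λ - z_{α/2}) goes from Φ(2.36 - 1.645) = 0.763 to Φ(2.36 - 2.576) = 0.414.
• Type II error rate β = 1 - power therefore increases (0.237 → 0.586).
Appropriate when false positives are costly — here, rolling out a layout that doesn't actually help — wasted engineering effort.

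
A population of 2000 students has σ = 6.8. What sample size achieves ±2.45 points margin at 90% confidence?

Without FPC: n₀ = (1.645×6.8/2.45)² = 20.846. With FPC: n = n₀N/(n₀+N-1) = 20.6 → n = 21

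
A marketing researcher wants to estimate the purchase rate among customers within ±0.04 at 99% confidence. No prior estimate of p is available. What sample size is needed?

Conservative approach: use p = 0.5 (maximizes p(1-p) = 0.25). n = z²(0.25)/E² = 2.576²×0.25/0.04² = 1036.8 → n = 1037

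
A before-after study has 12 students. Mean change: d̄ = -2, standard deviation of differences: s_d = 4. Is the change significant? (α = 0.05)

t = d̄/(s_d/√n) = -2/(4/√12) = -1.732. df = 11, critical t = ±2.201. Fail to reject H₀.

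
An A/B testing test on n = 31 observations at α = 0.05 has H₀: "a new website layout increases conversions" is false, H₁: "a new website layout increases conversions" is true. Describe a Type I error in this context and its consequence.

Type I error: rejecting H₀ when it is true — concluding that a new website layout increases conversions when in fact it is not. Consequence: rolling out a layout that doesn't actually help — wasted engineering effort.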